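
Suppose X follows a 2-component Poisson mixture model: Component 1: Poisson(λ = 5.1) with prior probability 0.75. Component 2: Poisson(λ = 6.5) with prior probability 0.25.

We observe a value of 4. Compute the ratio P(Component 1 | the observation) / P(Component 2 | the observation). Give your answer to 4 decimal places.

4.6106

Since P(k|x) ∝ π_k f_k(x), the posterior odds are π_i f_i(x) / (π_j f_j(x)).
Evaluate each component's likelihood at the observed value:
  p_1 = 0.171857
  p_2 = 0.111822
Odds = (0.75/0.25) × (0.171857/0.111822) = 3 × 1.53688 ≈ 4.6106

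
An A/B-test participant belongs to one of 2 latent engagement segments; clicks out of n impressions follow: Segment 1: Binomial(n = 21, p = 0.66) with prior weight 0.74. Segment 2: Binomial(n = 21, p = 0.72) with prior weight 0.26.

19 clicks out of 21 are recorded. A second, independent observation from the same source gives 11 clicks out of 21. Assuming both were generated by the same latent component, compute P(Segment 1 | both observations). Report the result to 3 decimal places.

Posterior ∝ prior × likelihood, so P(k | x) ∝ P(Z=k) f_k(x); normalise over all components.
Since both observations come from the same component, the likelihood for component k is f_k(x₁)·f_k(x₂).
  f_1 = [0.00904715] × [0.0753698] = 0.000681882
  f_2 = [0.0320518] × [0.028162] = 0.000902642
Prior × likelihood for each component:
  P(Z=1)·f_1 = 0.74 × 0.000681882 = 0.000504593
  P(Z=2)·f_2 = 0.26 × 0.000902642 = 0.000234687
Evidence: 0.000504593 + 0.000234687 = 0.00073928
P(Segment 1 | x₁, x₂) ≈ 0.683

0.683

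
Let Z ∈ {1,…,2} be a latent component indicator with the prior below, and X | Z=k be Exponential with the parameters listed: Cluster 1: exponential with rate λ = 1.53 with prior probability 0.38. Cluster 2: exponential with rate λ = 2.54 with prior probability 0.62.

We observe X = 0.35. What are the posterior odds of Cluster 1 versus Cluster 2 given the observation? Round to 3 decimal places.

0.526

The posterior odds equal the prior odds times the likelihood ratio: (π_i/π_j)·(f_i(x)/f_j(x)).
Component likelihoods at x = 0.35:
  f_1 = 1.53·e^(−1.53·0.35) = 1.53·e^(−0.5355) = 0.895626
  f_2 = 2.54·e^(−2.54·0.35) = 2.54·e^(−0.8890) = 1.04411
Odds = (0.38/0.62) × (0.895626/1.04411) = 0.612903 × 0.85779 ≈ 0.526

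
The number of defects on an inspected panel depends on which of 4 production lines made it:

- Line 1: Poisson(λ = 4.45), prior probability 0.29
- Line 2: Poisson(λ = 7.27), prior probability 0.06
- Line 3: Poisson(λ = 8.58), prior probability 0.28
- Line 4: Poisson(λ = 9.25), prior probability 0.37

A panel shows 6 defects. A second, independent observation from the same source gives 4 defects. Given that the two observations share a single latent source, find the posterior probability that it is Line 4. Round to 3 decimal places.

By Bayes' theorem, P(k | x) = P(Z=k) f_k(x) / Σ_j P(Z=j) f_j(x).
Since both observations come from the same component, the likelihood for component k is f_k(x₁)·f_k(x₂).
  p_1 = [e^(−4.45)·4.45^6/6! = 0.125955] × [0.190818] = 0.0240345
  p_2 = [e^(−7.27)·7.27^6/6! = 0.142742] × [0.0810225] = 0.0115653
  p_3 = [e^(−8.58)·8.58^6/6! = 0.104075] × [0.0424122] = 0.00441404
  p_4 = [e^(−9.25)·9.25^6/6! = 0.0836169] × [0.0293178] = 0.00245146
Multiply by the mixture weights:
  P(Z=1)·p_1 = 0.29 × 0.0240345 = 0.00697001
  P(Z=2)·p_2 = 0.06 × 0.0115653 = 0.000693921
  P(Z=3)·p_3 = 0.28 × 0.00441404 = 0.00123593
  P(Z=4)·p_4 = 0.37 × 0.00245146 = 0.000907042
Evidence: 0.00697001 + 0.000693921 + 0.00123593 + 0.000907042 = 0.0098069
P(Line 4 | x₁, x₂) ≈ 0.092

0.092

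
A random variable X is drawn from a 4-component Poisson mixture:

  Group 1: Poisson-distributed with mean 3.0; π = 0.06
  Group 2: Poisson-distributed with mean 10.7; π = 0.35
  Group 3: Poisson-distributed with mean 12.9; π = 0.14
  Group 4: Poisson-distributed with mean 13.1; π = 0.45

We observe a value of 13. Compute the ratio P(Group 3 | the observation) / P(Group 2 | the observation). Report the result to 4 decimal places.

The posterior odds equal the prior odds times the likelihood ratio: (w_i/w_j)·(f_i(x)/f_j(x)).
Poisson probabilities:
  p_1 = 1.27471e-05
  p_2 = 0.0872485
  p_3 = 0.109897
  p_4 = 0.109898
Odds = (0.14/0.35) × (0.109897/0.0872485) = 0.4 × 1.25959 ≈ 0.5038

0.5038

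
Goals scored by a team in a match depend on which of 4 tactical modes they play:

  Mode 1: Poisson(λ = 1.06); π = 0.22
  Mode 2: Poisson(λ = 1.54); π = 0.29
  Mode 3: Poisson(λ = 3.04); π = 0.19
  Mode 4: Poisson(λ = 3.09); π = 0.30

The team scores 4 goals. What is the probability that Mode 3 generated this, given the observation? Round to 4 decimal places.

By Bayes' theorem, P(k | x) = P(Z=k) f_k(x) / Σ_j P(Z=j) f_j(x).
Component likelihoods at x = 4 goals:
  p_1 = e^(−1.06)·1.06^4/4! = 0.0182247
  p_2 = e^(−1.54)·1.54^4/4! = 0.050241
  p_3 = e^(−3.04)·3.04^4/4! = 0.170227
  p_4 = e^(−3.09)·3.09^4/4! = 0.172843
Weight by the priors:
  P(Z=1)·p_1 = 0.22 × 0.0182247 = 0.00400943
  P(Z=2)·p_2 = 0.29 × 0.050241 = 0.0145699
  P(Z=3)·p_3 = 0.19 × 0.170227 = 0.0323431
  P(Z=4)·p_4 = 0.30 × 0.172843 = 0.051853
Sum: 0.00400943 + 0.0145699 + 0.0323431 + 0.051853 = 0.102775
P(Mode 3 | the observation) = 0.0323431 / 0.102775 ≈ 0.3147

0.3147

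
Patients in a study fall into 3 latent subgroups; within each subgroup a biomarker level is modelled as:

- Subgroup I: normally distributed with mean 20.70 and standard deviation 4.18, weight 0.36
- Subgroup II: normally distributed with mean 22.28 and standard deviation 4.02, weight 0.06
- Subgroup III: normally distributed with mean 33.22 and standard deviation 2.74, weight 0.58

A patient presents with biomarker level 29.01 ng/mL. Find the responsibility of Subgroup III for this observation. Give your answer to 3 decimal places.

0.806

Apply Bayes' rule: the posterior for each component is proportional to its prior times its likelihood at x.
Evaluate each component's likelihood at the observed value:
  f_I = (1/(4.18·√(2π)))·exp(−(29.01−20.70)²/(2·4.18²)) = 0.095441·exp(-1.97615) = 0.0132283
  f_II = (1/(4.02·√(2π)))·exp(−(29.01−22.28)²/(2·4.02²)) = 0.099239·exp(-1.40135) = 0.024439
  f_III = (1/(2.74·√(2π)))·exp(−(29.01−33.22)²/(2·2.74²)) = 0.145599·exp(-1.18041) = 0.0447212
Weight by the priors:
  w_I·f_I = 0.36 × 0.0132283 = 0.00476218
  w_II·f_II = 0.06 × 0.024439 = 0.00146634
  w_III·f_III = 0.58 × 0.0447212 = 0.0259383
Normaliser: 0.00476218 + 0.00146634 + 0.0259383 = 0.0321668
So the posterior for Subgroup III is 0.0259383 / 0.0321668 ≈ 0.806.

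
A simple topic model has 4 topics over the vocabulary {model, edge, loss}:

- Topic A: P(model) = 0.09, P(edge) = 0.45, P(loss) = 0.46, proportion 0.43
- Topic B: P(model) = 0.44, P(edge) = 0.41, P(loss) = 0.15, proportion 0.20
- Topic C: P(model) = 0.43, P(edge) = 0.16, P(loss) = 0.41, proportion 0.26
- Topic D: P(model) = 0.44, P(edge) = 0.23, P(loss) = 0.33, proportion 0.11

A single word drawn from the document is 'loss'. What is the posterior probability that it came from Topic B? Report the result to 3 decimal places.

Posterior ∝ prior × likelihood, so P(k | x) ∝ π_k f_k(x); normalise over all components.
Component likelihoods at x = 'loss':
  L_A = 0.46
  L_B = 0.15
  L_C = 0.41
  L_D = 0.33
Prior × likelihood for each component:
  π_A·L_A = 0.43 × 0.46 = 0.1978
  π_B·L_B = 0.20 × 0.15 = 0.03
  π_C·L_C = 0.26 × 0.41 = 0.1066
  π_D·L_D = 0.11 × 0.33 = 0.0363
Evidence: 0.1978 + 0.03 + 0.1066 + 0.0363 = 0.3707
So the posterior for Topic B is 0.03 / 0.3707 ≈ 0.081.

0.081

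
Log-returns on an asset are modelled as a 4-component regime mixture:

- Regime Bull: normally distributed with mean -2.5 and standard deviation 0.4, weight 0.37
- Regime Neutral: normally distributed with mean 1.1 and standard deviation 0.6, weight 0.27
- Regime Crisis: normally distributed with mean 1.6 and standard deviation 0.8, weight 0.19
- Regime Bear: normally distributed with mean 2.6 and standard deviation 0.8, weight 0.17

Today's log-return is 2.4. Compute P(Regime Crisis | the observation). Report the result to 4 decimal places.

0.3665

The responsibility of component k is w_k f_k(x) divided by Σ_j w_j f_j(x).
Evaluate each component's likelihood at the observed value:
  p_Bull = (1/(0.4·√(2π)))·exp(−(2.4−-2.5)²/(2·0.4²)) = 0.997356·exp(-75.03125) = 2.58936e-33
  p_Neutral = (1/(0.6·√(2π)))·exp(−(2.4−1.1)²/(2·0.6²)) = 0.664904·exp(-2.34722) = 0.0635877
  p_Crisis = (1/(0.8·√(2π)))·exp(−(2.4−1.6)²/(2·0.8²)) = 0.498678·exp(-0.50000) = 0.302463
  p_Bear = (1/(0.8·√(2π)))·exp(−(2.4−2.6)²/(2·0.8²)) = 0.498678·exp(-0.03125) = 0.483335
Weight by the priors:
  w_Bull·p_Bull = 0.37 × 2.58936e-33 = 9.58063e-34
  w_Neutral·p_Neutral = 0.27 × 0.0635877 = 0.0171687
  w_Crisis·p_Crisis = 0.19 × 0.302463 = 0.057468
  w_Bear·p_Bear = 0.17 × 0.483335 = 0.082167
Evidence: 9.58063e-34 + 0.0171687 + 0.057468 + 0.082167 = 0.156804
P(Regime Crisis | 2.4) = 0.057468 / 0.156804 ≈ 0.3665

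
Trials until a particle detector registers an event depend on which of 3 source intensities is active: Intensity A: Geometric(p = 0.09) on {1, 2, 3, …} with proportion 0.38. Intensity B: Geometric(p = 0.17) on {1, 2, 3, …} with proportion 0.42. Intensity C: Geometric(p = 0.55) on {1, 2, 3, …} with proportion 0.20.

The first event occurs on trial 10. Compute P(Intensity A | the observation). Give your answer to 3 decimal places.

Posterior ∝ prior × likelihood, so P(k | x) ∝ π_k f_k(x); normalise over all components.
Component likelihoods at x = 10:
  p_A = 0.0385137
  p_B = 0.0317798
  p_C = 0.000416174
Prior × likelihood for each component:
  π_A·p_A = 0.38 × 0.0385137 = 0.0146352
  π_B·p_B = 0.42 × 0.0317798 = 0.0133475
  π_C·p_C = 0.20 × 0.000416174 = 8.32349e-05
Marginal: 0.0146352 + 0.0133475 + 8.32349e-05 = 0.028066
P(Intensity A | the observation) ≈ 0.521

0.521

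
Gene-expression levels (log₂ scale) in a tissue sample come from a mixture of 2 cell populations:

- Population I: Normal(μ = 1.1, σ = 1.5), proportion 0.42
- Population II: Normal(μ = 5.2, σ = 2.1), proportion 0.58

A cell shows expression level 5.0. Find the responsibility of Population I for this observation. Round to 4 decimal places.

0.0335

By Bayes' theorem, P(k | x) = w_k f_k(x) / Σ_j w_j f_j(x).
Normal densities:
  p_I = (1/(1.5·√(2π)))·exp(−(5.0−1.1)²/(2·1.5²)) = 0.265962·exp(-3.38000) = 0.00905531
  p_II = (1/(2.1·√(2π)))·exp(−(5.0−5.2)²/(2·2.1²)) = 0.189973·exp(-0.00454) = 0.189113
Unnormalised posteriors:
  w_I·p_I = 0.42 × 0.00905531 = 0.00380323
  w_II·p_II = 0.58 × 0.189113 = 0.109685
Denominator: 0.00380323 + 0.109685 = 0.113489
P(Population I | the observation) = 0.00380323 / 0.113489 ≈ 0.0335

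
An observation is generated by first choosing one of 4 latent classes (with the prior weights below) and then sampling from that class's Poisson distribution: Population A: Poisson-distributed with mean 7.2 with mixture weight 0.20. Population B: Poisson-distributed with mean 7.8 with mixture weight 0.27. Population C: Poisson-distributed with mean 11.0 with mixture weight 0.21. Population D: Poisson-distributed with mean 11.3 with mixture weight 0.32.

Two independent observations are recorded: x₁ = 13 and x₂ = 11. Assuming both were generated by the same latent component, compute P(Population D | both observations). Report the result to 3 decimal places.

Apply Bayes' rule: the posterior for each component is proportional to its prior times its likelihood at x.
Since both observations come from the same component, the likelihood for component k is f_k(x₁)·f_k(x₂).
  L_A = [0.0167541] × [0.0504175] = 0.000844702
  L_B = [0.0260287] × [0.0667403] = 0.00173716
  L_C = [0.0925945] × [0.119378] = 0.0110538
  L_D = [0.0973222] × [0.118899] = 0.0115715
Prior × likelihood for each component:
  P(Z=A)·L_A = 0.20 × 0.000844702 = 0.00016894
  P(Z=B)·L_B = 0.27 × 0.00173716 = 0.000469034
  P(Z=C)·L_C = 0.21 × 0.0110538 = 0.00232129
  P(Z=D)·L_D = 0.32 × 0.0115715 = 0.00370289
Evidence: 0.00016894 + 0.000469034 + 0.00232129 + 0.00370289 = 0.00666216
So the posterior for Population D is 0.00370289 / 0.00666216 ≈ 0.556.

0.556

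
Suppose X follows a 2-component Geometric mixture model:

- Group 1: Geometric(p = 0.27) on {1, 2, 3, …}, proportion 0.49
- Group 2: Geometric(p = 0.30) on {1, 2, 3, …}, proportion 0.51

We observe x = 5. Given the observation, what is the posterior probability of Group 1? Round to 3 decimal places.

0.506

P(component k | x) = π_k·f_k(x) / marginal(x), where marginal(x) = Σ_j π_j·f_j(x).
Component likelihoods at x = 5:
  L_1 = 0.27·(1−0.27)^4 = 0.27·0.283982 = 0.0766753
  L_2 = 0.30·(1−0.30)^4 = 0.30·0.2401 = 0.07203
Multiply by the mixture weights:
  π_1·L_1 = 0.49 × 0.0766753 = 0.0375709
  π_2·L_2 = 0.51 × 0.07203 = 0.0367353
Marginal: 0.0375709 + 0.0367353 = 0.0743062
So the posterior for Group 1 is 0.0375709 / 0.0743062 ≈ 0.506.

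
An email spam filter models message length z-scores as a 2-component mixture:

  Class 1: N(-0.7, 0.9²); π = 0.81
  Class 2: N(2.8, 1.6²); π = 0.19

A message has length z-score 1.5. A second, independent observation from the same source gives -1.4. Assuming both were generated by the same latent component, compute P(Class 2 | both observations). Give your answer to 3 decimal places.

0.044

By Bayes' theorem, P(k | x) = w_k f_k(x) / Σ_j w_j f_j(x).
Since both observations come from the same component, the likelihood for component k is f_k(x₁)·f_k(x₂).
  f_1 = [(1/(0.9·√(2π)))·exp(−(1.5−-0.7)²/(2·0.9²)) = 0.443269·exp(-2.98765) = 0.0223432] × [0.327572] = 0.00731902
  f_2 = [(1/(1.6·√(2π)))·exp(−(1.5−2.8)²/(2·1.6²)) = 0.249339·exp(-0.33008) = 0.179242] × [0.00795261] = 0.00142544
Multiply by the mixture weights:
  w_1·f_1 = 0.81 × 0.00731902 = 0.0059284
  w_2·f_2 = 0.19 × 0.00142544 = 0.000270834
Normaliser: 0.0059284 + 0.000270834 = 0.00619924
Responsibility of Class 2: 0.000270834 / 0.00619924 ≈ 0.044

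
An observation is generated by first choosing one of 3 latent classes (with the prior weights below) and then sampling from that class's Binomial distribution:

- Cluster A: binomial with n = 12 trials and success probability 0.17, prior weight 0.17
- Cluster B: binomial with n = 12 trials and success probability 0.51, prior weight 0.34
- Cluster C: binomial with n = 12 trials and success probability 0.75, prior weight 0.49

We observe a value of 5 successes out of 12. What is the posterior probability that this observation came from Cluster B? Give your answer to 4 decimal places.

0.8536

P(component k | x) = P(Z=k)·f_k(x) / marginal(x), where marginal(x) = Σ_j P(Z=j)·f_j(x).
Evaluate each component's likelihood at the observed value:
  p_A = C(12,5)·0.17^5·0.83^7 = 792·0.000141986·0.271361 = 0.0305152
  p_B = C(12,5)·0.51^5·0.49^7 = 792·0.0345025·0.00678223 = 0.185331
  p_C = C(12,5)·0.75^5·0.25^7 = 792·0.237305·6.10352e-05 = 0.0114713
Prior × likelihood for each component:
  P(Z=A)·p_A = 0.17 × 0.0305152 = 0.00518759
  P(Z=B)·p_B = 0.34 × 0.185331 = 0.0630126
  P(Z=C)·p_C = 0.49 × 0.0114713 = 0.00562092
Sum: 0.00518759 + 0.0630126 + 0.00562092 = 0.0738211
P(Cluster B | the observation) = 0.0630126 / 0.0738211 ≈ 0.8536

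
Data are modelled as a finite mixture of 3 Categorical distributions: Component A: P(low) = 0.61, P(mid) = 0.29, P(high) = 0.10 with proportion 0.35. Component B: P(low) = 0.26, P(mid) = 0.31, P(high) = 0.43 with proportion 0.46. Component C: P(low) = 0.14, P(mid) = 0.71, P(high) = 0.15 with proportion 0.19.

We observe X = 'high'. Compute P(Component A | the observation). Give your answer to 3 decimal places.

P(component k | x) = P(Z=k)·f_k(x) / marginal(x), where marginal(x) = Σ_j P(Z=j)·f_j(x).
Evaluate each component's likelihood at the observed value:
  p_A = 0.1
  p_B = 0.43
  p_C = 0.15
Prior × likelihood for each component:
  P(Z=A)·p_A = 0.35 × 0.1 = 0.035
  P(Z=B)·p_B = 0.46 × 0.43 = 0.1978
  P(Z=C)·p_C = 0.19 × 0.15 = 0.0285
Normaliser: 0.035 + 0.1978 + 0.0285 = 0.2613
P(Component A | 'high') ≈ 0.134

0.134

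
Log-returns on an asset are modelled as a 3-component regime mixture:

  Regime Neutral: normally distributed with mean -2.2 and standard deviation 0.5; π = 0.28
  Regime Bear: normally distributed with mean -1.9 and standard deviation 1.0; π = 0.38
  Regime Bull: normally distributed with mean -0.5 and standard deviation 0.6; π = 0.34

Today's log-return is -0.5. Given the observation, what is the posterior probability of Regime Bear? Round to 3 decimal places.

0.201

Apply Bayes' rule: the posterior for each component is proportional to its prior times its likelihood at x.
Evaluate each component's likelihood at the observed value:
  L_Neutral = 0.00246444
  L_Bear = 0.149727
  L_Bull = 0.664904
Unnormalised posteriors:
  w_Neutral·L_Neutral = 0.28 × 0.00246444 = 0.000690043
  w_Bear·L_Bear = 0.38 × 0.149727 = 0.0568964
  w_Bull·L_Bull = 0.34 × 0.664904 = 0.226067
Denominator: 0.000690043 + 0.0568964 + 0.226067 = 0.283654
Responsibility of Regime Bear: 0.0568964 / 0.283654 ≈ 0.201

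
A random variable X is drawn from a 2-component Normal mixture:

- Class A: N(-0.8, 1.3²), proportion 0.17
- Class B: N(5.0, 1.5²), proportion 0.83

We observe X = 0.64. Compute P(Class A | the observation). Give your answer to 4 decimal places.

0.8974

Posterior ∝ prior × likelihood, so P(k | x) ∝ π_k f_k(x); normalise over all components.
Evaluate each component's likelihood at the observed value:
  p_A = (1/(1.3·√(2π)))·exp(−(0.64−-0.8)²/(2·1.3²)) = 0.306879·exp(-0.61349) = 0.166162
  p_B = (1/(1.5·√(2π)))·exp(−(0.64−5.0)²/(2·1.5²)) = 0.265962·exp(-4.22436) = 0.00389228
Multiply by the mixture weights:
  π_A·p_A = 0.17 × 0.166162 = 0.0282475
  π_B·p_B = 0.83 × 0.00389228 = 0.0032306
Sum: 0.0282475 + 0.0032306 = 0.0314781
So the posterior for Class A is 0.0282475 / 0.0314781 ≈ 0.8974.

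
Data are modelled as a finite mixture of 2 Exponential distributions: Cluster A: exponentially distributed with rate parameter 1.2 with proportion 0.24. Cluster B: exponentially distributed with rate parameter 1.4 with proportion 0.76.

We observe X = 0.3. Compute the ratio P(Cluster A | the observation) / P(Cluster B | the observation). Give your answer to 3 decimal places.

0.287

Only the two components matter; the odds are (P(Z=i) f_i(x)) / (P(Z=j) f_j(x)).
Exponential densities:
  L_A = 1.2·e^(−1.2·0.3) = 1.2·e^(−0.3600) = 0.837212
  L_B = 1.4·e^(−1.4·0.3) = 1.4·e^(−0.4200) = 0.919866
0.200931 / 0.699098 ≈ 0.287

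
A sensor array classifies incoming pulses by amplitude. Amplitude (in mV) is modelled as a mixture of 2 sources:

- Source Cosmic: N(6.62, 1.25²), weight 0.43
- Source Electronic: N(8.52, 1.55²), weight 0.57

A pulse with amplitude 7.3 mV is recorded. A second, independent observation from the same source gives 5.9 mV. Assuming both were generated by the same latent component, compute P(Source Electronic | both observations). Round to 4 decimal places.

0.1718

Posterior ∝ prior × likelihood, so P(k | x) ∝ π_k f_k(x); normalise over all components.
Since both observations come from the same component, the likelihood for component k is f_k(x₁)·f_k(x₂).
  f_Cosmic = [(1/(1.25·√(2π)))·exp(−(7.3−6.62)²/(2·1.25²)) = 0.319154·exp(-0.14797) = 0.275257] × [0.270368] = 0.0744208
  f_Electronic = [(1/(1.55·√(2π)))·exp(−(7.3−8.52)²/(2·1.55²)) = 0.257382·exp(-0.30976) = 0.188821] × [0.0616804] = 0.0116466
Prior × likelihood for each component:
  π_Cosmic·f_Cosmic = 0.43 × 0.0744208 = 0.0320009
  π_Electronic·f_Electronic = 0.57 × 0.0116466 = 0.00663855
Sum: 0.0320009 + 0.00663855 = 0.0386395
P(Source Electronic | x₁, x₂) ≈ 0.1718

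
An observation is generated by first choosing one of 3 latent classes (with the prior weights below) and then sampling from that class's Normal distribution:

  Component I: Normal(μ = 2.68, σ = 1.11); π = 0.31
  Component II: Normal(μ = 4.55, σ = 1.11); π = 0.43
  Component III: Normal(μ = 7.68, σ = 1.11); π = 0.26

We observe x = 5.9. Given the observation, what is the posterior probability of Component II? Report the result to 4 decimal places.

0.7285

By Bayes' theorem, P(k | x) = π_k f_k(x) / Σ_j π_j f_j(x).
Normal densities:
  L_I = (1/(1.11·√(2π)))·exp(−(5.9−2.68)²/(2·1.11²)) = 0.359407·exp(-4.20761) = 0.00534865
  L_II = (1/(1.11·√(2π)))·exp(−(5.9−4.55)²/(2·1.11²)) = 0.359407·exp(-0.73959) = 0.171548
  L_III = (1/(1.11·√(2π)))·exp(−(5.9−7.68)²/(2·1.11²)) = 0.359407·exp(-1.28577) = 0.0993535
Weight by the priors:
  π_I·L_I = 0.31 × 0.00534865 = 0.00165808
  π_II·L_II = 0.43 × 0.171548 = 0.0737658
  π_III·L_III = 0.26 × 0.0993535 = 0.0258319
Denominator: 0.00165808 + 0.0737658 + 0.0258319 = 0.101256
P(Component II | data) = 0.0737658 / 0.101256 ≈ 0.7285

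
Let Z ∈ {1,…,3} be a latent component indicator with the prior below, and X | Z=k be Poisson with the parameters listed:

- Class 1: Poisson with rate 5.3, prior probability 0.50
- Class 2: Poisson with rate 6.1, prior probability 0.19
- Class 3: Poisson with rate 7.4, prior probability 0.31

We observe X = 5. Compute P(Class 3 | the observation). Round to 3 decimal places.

0.231

P(component k | x) = π_k·f_k(x) / marginal(x), where marginal(x) = Σ_j π_j·f_j(x).
Component likelihoods at x = 5:
  f_1 = e^(−5.3)·5.3^5/5! = 0.173955
  f_2 = e^(−6.1)·6.1^5/5! = 0.15786
  f_3 = e^(−7.4)·7.4^5/5! = 0.113031
Unnormalised posteriors:
  π_1·f_1 = 0.50 × 0.173955 = 0.0869776
  π_2·f_2 = 0.19 × 0.15786 = 0.0299934
  π_3·f_3 = 0.31 × 0.113031 = 0.0350397
Normaliser: 0.0869776 + 0.0299934 + 0.0350397 = 0.152011
P(Class 3 | the observation) = 0.0350397 / 0.152011 ≈ 0.231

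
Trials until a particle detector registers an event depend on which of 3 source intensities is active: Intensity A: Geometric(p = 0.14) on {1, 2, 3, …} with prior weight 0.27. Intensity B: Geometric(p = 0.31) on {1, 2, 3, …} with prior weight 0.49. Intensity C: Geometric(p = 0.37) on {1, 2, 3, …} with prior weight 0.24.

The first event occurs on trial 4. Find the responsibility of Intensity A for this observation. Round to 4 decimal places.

0.2501

The responsibility of component k is π_k f_k(x) divided by Σ_j π_j f_j(x).
Component likelihoods at x = 4:
  f_A = 0.0890478
  f_B = 0.101838
  f_C = 0.0925174
Multiply by the mixture weights:
  π_A·f_A = 0.27 × 0.0890478 = 0.0240429
  π_B·f_B = 0.49 × 0.101838 = 0.0499005
  π_C·f_C = 0.24 × 0.0925174 = 0.0222042
Marginal: 0.0240429 + 0.0499005 + 0.0222042 = 0.0961476
P(Intensity A | x) = 0.0240429 / 0.0961476 ≈ 0.2501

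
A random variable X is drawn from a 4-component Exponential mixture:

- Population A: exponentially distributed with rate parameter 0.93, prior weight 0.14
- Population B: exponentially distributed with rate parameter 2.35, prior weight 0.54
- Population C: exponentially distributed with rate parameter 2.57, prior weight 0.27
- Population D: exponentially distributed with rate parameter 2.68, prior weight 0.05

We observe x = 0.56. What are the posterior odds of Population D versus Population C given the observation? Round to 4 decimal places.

Posterior odds = (P(Z=i) f_i(x)) / (P(Z=j) f_j(x)); the normalising sum cancels.
Exponential densities:
  p_A = 0.93·e^(−0.93·0.56) = 0.93·e^(−0.5208) = 0.552462
  p_B = 2.35·e^(−2.35·0.56) = 2.35·e^(−1.3160) = 0.630284
  p_C = 2.57·e^(−2.57·0.56) = 2.57·e^(−1.4392) = 0.609392
  p_D = 2.68·e^(−2.68·0.56) = 2.68·e^(−1.5008) = 0.597511
0.0298755 / 0.164536 ≈ 0.1816

0.1816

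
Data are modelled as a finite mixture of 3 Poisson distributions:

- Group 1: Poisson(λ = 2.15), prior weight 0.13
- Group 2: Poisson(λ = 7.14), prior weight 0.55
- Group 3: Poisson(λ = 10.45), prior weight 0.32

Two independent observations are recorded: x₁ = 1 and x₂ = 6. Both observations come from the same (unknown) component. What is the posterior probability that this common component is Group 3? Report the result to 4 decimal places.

0.0052

Apply Bayes' rule: the posterior for each component is proportional to its prior times its likelihood at x.
Since both observations come from the same component, the likelihood for component k is f_k(x₁)·f_k(x₂).
  p_1 = [e^(−2.15)·2.15^1/1! = 0.250441] × [0.0159796] = 0.00400194
  p_2 = [e^(−7.14)·7.14^1/1! = 0.00566025] × [0.145879] = 0.000825714
  p_3 = [e^(−10.45)·10.45^1/1! = 0.000302509] × [0.0523586] = 1.5839e-05
Weight by the priors:
  π_1·p_1 = 0.13 × 0.00400194 = 0.000520252
  π_2·p_2 = 0.55 × 0.000825714 = 0.000454143
  π_3·p_3 = 0.32 × 1.5839e-05 = 5.06847e-06
Normaliser: 0.000520252 + 0.000454143 + 5.06847e-06 = 0.000979463
P(Group 3 | x₁,x₂) = 5.06847e-06 / 0.000979463 ≈ 0.0052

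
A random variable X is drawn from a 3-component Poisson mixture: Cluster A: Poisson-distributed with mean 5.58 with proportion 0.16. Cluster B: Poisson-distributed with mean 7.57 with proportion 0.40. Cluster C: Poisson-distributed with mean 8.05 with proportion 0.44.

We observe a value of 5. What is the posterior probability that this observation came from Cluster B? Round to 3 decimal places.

By Bayes' theorem, P(k | x) = π_k f_k(x) / Σ_j π_j f_j(x).
Evaluate each component's likelihood at the observed value:
  f_A = e^(−5.58)·5.58^5/5! = 0.17007
  f_B = e^(−7.57)·7.57^5/5! = 0.106829
  f_C = e^(−8.05)·8.05^5/5! = 0.0898934
Prior × likelihood for each component:
  π_A·f_A = 0.16 × 0.17007 = 0.0272111
  π_B·f_B = 0.40 × 0.106829 = 0.0427316
  π_C·f_C = 0.44 × 0.0898934 = 0.0395531
Evidence: 0.0272111 + 0.0427316 + 0.0395531 = 0.109496
P(Cluster B | the observation) ≈ 0.390

0.390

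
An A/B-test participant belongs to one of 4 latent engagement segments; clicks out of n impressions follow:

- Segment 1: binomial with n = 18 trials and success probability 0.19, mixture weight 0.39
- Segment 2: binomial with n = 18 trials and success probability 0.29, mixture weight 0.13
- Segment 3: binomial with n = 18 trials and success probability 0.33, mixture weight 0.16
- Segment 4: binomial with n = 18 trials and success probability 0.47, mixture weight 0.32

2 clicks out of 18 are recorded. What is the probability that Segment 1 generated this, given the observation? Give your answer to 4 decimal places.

0.8625

Posterior ∝ prior × likelihood, so P(k | x) ∝ P(Z=k) f_k(x); normalise over all components.
Evaluate each component's likelihood at the observed value:
  f_1 = 0.189653
  f_2 = 0.0536563
  f_3 = 0.0274736
  f_4 = 0.00131009
Unnormalised posteriors:
  P(Z=1)·f_1 = 0.39 × 0.189653 = 0.0739645
  P(Z=2)·f_2 = 0.13 × 0.0536563 = 0.00697532
  P(Z=3)·f_3 = 0.16 × 0.0274736 = 0.00439578
  P(Z=4)·f_4 = 0.32 × 0.00131009 = 0.000419229
Denominator: 0.0739645 + 0.00697532 + 0.00439578 + 0.000419229 = 0.0857549
P(Segment 1 | 2 clicks out of 18) = 0.0739645 / 0.0857549 ≈ 0.8625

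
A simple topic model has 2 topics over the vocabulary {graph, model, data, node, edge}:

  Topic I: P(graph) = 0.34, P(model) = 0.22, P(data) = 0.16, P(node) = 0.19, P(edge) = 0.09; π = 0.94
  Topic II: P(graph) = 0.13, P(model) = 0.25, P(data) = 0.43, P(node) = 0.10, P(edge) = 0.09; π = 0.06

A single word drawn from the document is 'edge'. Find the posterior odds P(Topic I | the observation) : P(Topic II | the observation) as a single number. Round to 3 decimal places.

Only the two components matter; the odds are (P(Z=i) f_i(x)) / (P(Z=j) f_j(x)).
Categorical probabilities:
  f_I = P(edge | comp) = 0.09
  f_II = P(edge | comp) = 0.09
Odds = (0.94/0.06) × (0.09/0.09) = 15.6667 × 1 ≈ 15.667

15.667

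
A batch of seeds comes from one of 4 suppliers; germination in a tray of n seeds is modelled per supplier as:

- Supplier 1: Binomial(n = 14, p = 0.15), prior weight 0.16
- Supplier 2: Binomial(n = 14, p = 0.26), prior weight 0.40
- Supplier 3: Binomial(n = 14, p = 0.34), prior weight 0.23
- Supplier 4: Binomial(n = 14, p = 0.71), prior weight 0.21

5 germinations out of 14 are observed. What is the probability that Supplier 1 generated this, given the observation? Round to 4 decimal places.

0.0470

Posterior ∝ prior × likelihood, so P(k | x) ∝ π_k f_k(x); normalise over all components.
Component likelihoods at x = 5 germinations out of 14:
  p_1 = 0.035212
  p_2 = 0.158276
  p_3 = 0.216149
  p_4 = 0.00524008
Unnormalised posteriors:
  π_1·p_1 = 0.16 × 0.035212 = 0.00563392
  π_2·p_2 = 0.40 × 0.158276 = 0.0633106
  π_3·p_3 = 0.23 × 0.216149 = 0.0497144
  π_4·p_4 = 0.21 × 0.00524008 = 0.00110042
Marginal: 0.00563392 + 0.0633106 + 0.0497144 + 0.00110042 = 0.119759
P(Supplier 1 | x) ≈ 0.0470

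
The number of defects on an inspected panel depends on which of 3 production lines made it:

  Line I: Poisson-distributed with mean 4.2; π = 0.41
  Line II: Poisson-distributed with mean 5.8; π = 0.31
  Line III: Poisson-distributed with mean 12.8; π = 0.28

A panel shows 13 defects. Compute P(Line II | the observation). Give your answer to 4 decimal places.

0.0394

P(component k | x) = P(Z=k)·f_k(x) / marginal(x), where marginal(x) = Σ_j P(Z=j)·f_j(x).
Poisson probabilities:
  f_I = e^(−4.2)·4.2^13/13! = 0.000304736
  f_II = e^(−5.8)·5.8^13/13! = 0.00408673
  f_III = e^(−12.8)·12.8^13/13! = 0.109769
Weight by the priors:
  P(Z=I)·f_I = 0.41 × 0.000304736 = 0.000124942
  P(Z=II)·f_II = 0.31 × 0.00408673 = 0.00126689
  P(Z=III)·f_III = 0.28 × 0.109769 = 0.0307353
Denominator: 0.000124942 + 0.00126689 + 0.0307353 = 0.0321272
So the posterior for Line II is 0.00126689 / 0.0321272 ≈ 0.0394.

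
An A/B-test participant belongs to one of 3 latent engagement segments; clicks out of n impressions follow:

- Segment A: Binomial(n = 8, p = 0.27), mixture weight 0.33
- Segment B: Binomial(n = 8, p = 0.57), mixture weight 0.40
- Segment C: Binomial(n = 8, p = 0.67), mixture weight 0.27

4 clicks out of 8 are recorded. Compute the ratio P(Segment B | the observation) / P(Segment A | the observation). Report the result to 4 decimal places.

Since P(k|x) ∝ π_k f_k(x), the posterior odds are π_i f_i(x) / (π_j f_j(x)).
Binomial probabilities:
  p_A = C(8,4)·0.27^4·0.73^4 = 70·0.00531441·0.283982 = 0.105644
  p_B = C(8,4)·0.57^4·0.43^4 = 70·0.10556·0.034188 = 0.252622
  p_C = C(8,4)·0.67^4·0.33^4 = 70·0.201511·0.0118592 = 0.167283
0.101049 / 0.0348625 ≈ 2.8985

2.8985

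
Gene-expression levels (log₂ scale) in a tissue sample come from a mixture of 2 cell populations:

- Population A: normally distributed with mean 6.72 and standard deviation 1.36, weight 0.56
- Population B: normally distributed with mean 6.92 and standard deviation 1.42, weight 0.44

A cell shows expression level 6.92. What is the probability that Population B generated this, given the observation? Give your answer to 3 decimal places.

0.432

P(component k | x) = P(Z=k)·f_k(x) / marginal(x), where marginal(x) = Σ_j P(Z=j)·f_j(x).
Evaluate each component's likelihood at the observed value:
  f_A = 0.290185
  f_B = 0.280945
Weight by the priors:
  P(Z=A)·f_A = 0.56 × 0.290185 = 0.162504
  P(Z=B)·f_B = 0.44 × 0.280945 = 0.123616
Sum: 0.162504 + 0.123616 = 0.28612
Responsibility of Population B: 0.123616 / 0.28612 ≈ 0.432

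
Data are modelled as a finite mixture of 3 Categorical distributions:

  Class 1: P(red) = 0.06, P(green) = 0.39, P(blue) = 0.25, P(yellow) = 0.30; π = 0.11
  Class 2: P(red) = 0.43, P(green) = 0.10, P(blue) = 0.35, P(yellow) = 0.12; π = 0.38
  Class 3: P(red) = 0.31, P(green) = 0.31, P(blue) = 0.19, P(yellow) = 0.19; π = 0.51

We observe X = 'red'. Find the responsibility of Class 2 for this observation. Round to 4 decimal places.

0.4980

By Bayes' theorem, P(k | x) = w_k f_k(x) / Σ_j w_j f_j(x).
Categorical probabilities:
  L_1 = P(red | comp) = 0.06
  L_2 = P(red | comp) = 0.43
  L_3 = P(red | comp) = 0.31
Unnormalised posteriors:
  w_1·L_1 = 0.11 × 0.06 = 0.0066
  w_2·L_2 = 0.38 × 0.43 = 0.1634
  w_3·L_3 = 0.51 × 0.31 = 0.1581
Evidence: 0.0066 + 0.1634 + 0.1581 = 0.3281
P(Class 2 | the observation) = 0.1634 / 0.3281 ≈ 0.4980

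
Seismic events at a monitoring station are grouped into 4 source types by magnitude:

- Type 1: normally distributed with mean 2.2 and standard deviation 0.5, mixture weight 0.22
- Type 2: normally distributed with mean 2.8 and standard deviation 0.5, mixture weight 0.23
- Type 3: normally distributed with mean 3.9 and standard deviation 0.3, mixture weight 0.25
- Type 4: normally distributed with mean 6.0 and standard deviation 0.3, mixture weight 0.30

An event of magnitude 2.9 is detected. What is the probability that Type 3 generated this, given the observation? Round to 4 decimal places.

Apply Bayes' rule: the posterior for each component is proportional to its prior times its likelihood at x.
Evaluate each component's likelihood at the observed value:
  p_1 = (1/(0.5·√(2π)))·exp(−(2.9−2.2)²/(2·0.5²)) = 0.797885·exp(-0.98000) = 0.299455
  p_2 = (1/(0.5·√(2π)))·exp(−(2.9−2.8)²/(2·0.5²)) = 0.797885·exp(-0.02000) = 0.782085
  p_3 = (1/(0.3·√(2π)))·exp(−(2.9−3.9)²/(2·0.3²)) = 1.329808·exp(-5.55556) = 0.00514093
  p_4 = (1/(0.3·√(2π)))·exp(−(2.9−6.0)²/(2·0.3²)) = 1.329808·exp(-53.38889) = 8.65544e-24
Weight by the priors:
  w_1·p_1 = 0.22 × 0.299455 = 0.0658801
  w_2·p_2 = 0.23 × 0.782085 = 0.17988
  w_3·p_3 = 0.25 × 0.00514093 = 0.00128523
  w_4·p_4 = 0.30 × 8.65544e-24 = 2.59663e-24
Sum: 0.0658801 + 0.17988 + 0.00128523 + 2.59663e-24 = 0.247045
P(Type 3 | data) = 0.00128523 / 0.247045 ≈ 0.0052

0.0052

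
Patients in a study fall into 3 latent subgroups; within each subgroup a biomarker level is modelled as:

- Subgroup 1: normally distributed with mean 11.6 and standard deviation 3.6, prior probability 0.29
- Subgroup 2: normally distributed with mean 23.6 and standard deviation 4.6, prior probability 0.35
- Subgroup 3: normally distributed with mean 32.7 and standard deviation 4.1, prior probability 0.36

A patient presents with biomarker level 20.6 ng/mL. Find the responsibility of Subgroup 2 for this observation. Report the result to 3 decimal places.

0.929

By Bayes' theorem, P(k | x) = π_k f_k(x) / Σ_j π_j f_j(x).
Normal densities:
  L_1 = 0.00486897
  L_2 = 0.0701121
  L_3 = 0.0012498
Unnormalised posteriors:
  π_1·L_1 = 0.29 × 0.00486897 = 0.001412
  π_2·L_2 = 0.35 × 0.0701121 = 0.0245392
  π_3·L_3 = 0.36 × 0.0012498 = 0.000449927
Sum: 0.001412 + 0.0245392 + 0.000449927 = 0.0264012
So the posterior for Subgroup 2 is 0.0245392 / 0.0264012 ≈ 0.929.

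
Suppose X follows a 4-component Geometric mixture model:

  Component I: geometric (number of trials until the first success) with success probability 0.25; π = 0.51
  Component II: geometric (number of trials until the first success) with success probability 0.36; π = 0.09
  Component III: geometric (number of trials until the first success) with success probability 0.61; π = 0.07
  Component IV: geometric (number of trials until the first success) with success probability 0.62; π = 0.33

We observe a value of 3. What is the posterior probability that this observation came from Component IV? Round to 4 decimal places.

By Bayes' theorem, P(k | x) = π_k f_k(x) / Σ_j π_j f_j(x).
Component likelihoods at x = 3:
  p_I = 0.140625
  p_II = 0.147456
  p_III = 0.092781
  p_IV = 0.089528
Prior × likelihood for each component:
  π_I·p_I = 0.51 × 0.140625 = 0.0717187
  π_II·p_II = 0.09 × 0.147456 = 0.013271
  π_III·p_III = 0.07 × 0.092781 = 0.00649467
  π_IV·p_IV = 0.33 × 0.089528 = 0.0295442
Denominator: 0.0717187 + 0.013271 + 0.00649467 + 0.0295442 = 0.121029
Responsibility of Component IV: 0.0295442 / 0.121029 ≈ 0.2441

0.2441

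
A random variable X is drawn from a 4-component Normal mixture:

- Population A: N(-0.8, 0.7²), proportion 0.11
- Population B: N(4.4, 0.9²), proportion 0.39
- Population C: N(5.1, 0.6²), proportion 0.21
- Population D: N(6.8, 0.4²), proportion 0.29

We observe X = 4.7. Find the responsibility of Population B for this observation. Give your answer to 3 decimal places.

0.594

Posterior ∝ prior × likelihood, so P(k | x) ∝ π_k f_k(x); normalise over all components.
Normal densities:
  p_A = 2.24024e-14
  p_B = 0.419315
  p_C = 0.532413
  p_D = 1.03212e-06
Weight by the priors:
  π_A·p_A = 0.11 × 2.24024e-14 = 2.46426e-15
  π_B·p_B = 0.39 × 0.419315 = 0.163533
  π_C·p_C = 0.21 × 0.532413 = 0.111807
  π_D·p_D = 0.29 × 1.03212e-06 = 2.99314e-07
Denominator: 2.46426e-15 + 0.163533 + 0.111807 + 2.99314e-07 = 0.27534
So the posterior for Population B is 0.163533 / 0.27534 ≈ 0.594.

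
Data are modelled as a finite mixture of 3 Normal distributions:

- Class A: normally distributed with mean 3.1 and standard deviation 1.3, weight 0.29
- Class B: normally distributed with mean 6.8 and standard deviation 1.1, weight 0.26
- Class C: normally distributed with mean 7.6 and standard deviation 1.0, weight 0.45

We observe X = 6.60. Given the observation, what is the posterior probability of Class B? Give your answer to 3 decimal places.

0.455

P(component k | x) = w_k·f_k(x) / marginal(x), where marginal(x) = Σ_j w_j·f_j(x).
Normal densities:
  p_A = (1/(1.3·√(2π)))·exp(−(6.60−3.1)²/(2·1.3²)) = 0.306879·exp(-3.62426) = 0.00818409
  p_B = (1/(1.1·√(2π)))·exp(−(6.60−6.8)²/(2·1.1²)) = 0.362675·exp(-0.01653) = 0.356729
  p_C = (1/(1.0·√(2π)))·exp(−(6.60−7.6)²/(2·1.0²)) = 0.398942·exp(-0.50000) = 0.241971
Weight by the priors:
  w_A·p_A = 0.29 × 0.00818409 = 0.00237339
  w_B·p_B = 0.26 × 0.356729 = 0.0927497
  w_C·p_C = 0.45 × 0.241971 = 0.108887
Marginal: 0.00237339 + 0.0927497 + 0.108887 = 0.20401
P(Class B | x) = 0.0927497 / 0.20401 ≈ 0.455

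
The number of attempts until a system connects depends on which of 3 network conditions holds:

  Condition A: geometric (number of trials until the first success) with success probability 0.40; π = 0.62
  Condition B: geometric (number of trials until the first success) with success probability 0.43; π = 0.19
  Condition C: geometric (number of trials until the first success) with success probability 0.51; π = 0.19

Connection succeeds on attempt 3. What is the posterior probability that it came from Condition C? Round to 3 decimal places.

0.167

The responsibility of component k is w_k f_k(x) divided by Σ_j w_j f_j(x).
Evaluate each component's likelihood at the observed value:
  p_A = 0.144
  p_B = 0.139707
  p_C = 0.122451
Unnormalised posteriors:
  w_A·p_A = 0.62 × 0.144 = 0.08928
  w_B·p_B = 0.19 × 0.139707 = 0.0265443
  w_C·p_C = 0.19 × 0.122451 = 0.0232657
Marginal: 0.08928 + 0.0265443 + 0.0232657 = 0.13909
So the posterior for Condition C is 0.0232657 / 0.13909 ≈ 0.167.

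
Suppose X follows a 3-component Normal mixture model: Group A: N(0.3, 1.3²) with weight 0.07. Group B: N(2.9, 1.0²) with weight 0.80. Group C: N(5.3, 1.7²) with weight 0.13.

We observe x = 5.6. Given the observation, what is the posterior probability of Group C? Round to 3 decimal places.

0.783

By Bayes' theorem, P(k | x) = π_k f_k(x) / Σ_j π_j f_j(x).
Component likelihoods at x = 5.6:
  p_A = 7.54565e-05
  p_B = 0.0104209
  p_C = 0.231046
Multiply by the mixture weights:
  π_A·p_A = 0.07 × 7.54565e-05 = 5.28196e-06
  π_B·p_B = 0.80 × 0.0104209 = 0.00833675
  π_C·p_C = 0.13 × 0.231046 = 0.030036
Evidence: 5.28196e-06 + 0.00833675 + 0.030036 = 0.038378
So the posterior for Group C is 0.030036 / 0.038378 ≈ 0.783.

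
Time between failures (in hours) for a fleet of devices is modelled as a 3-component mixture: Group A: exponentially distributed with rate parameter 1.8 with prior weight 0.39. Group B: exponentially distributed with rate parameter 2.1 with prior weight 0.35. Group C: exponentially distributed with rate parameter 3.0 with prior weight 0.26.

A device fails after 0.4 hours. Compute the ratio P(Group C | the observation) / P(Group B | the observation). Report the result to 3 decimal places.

The posterior odds equal the prior odds times the likelihood ratio: (w_i/w_j)·(f_i(x)/f_j(x)).
Evaluate each component's likelihood at the observed value:
  f_A = 0.876154
  f_B = 0.906592
  f_C = 0.903583
Posterior odds = (w_C·f_C) / (w_B·f_B) = (0.26·0.903583) / (0.35·0.906592) = 0.234931 / 0.317307 ≈ 0.740

0.740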